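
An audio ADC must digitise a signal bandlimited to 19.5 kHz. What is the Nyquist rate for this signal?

39 kHz

Nyquist rate = 2 × 19.5 kHz = 39 kHz.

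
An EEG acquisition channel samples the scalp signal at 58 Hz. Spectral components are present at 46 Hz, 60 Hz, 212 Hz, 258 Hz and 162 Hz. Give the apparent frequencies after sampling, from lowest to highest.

fs/2 = 29 Hz.
46 Hz > fs/2 = 29 Hz, folds to fs − 46 Hz = 12 Hz.
60 Hz mod fs = 2 Hz.
2 Hz ≤ fs/2 = 29 Hz, appears at 2 Hz.
212 Hz mod fs = 38 Hz.
38 Hz > fs/2 = 29 Hz, folds to fs − 38 Hz = 20 Hz.
258 Hz mod fs = 26 Hz.
26 Hz ≤ fs/2 = 29 Hz, appears at 26 Hz.
162 Hz mod fs = 46 Hz.
46 Hz > fs/2 = 29 Hz, folds to fs − 46 Hz = 12 Hz.
Distinct values: {2 Hz, 12 Hz, 20 Hz, 26 Hz}.

2 Hz, 12 Hz, 20 Hz, 26 Hz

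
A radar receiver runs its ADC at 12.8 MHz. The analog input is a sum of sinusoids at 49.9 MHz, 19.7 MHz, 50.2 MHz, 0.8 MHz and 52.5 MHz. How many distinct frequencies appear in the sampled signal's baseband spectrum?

fs/2 = 6.4 MHz.
49.9 MHz mod fs = 11.5 MHz.
11.5 MHz > fs/2 = 6.4 MHz, folds to fs − 11.5 MHz = 1.3 MHz.
19.7 MHz mod fs = 6.9 MHz.
6.9 MHz > fs/2 = 6.4 MHz, folds to fs − 6.9 MHz = 5.9 MHz.
50.2 MHz mod fs = 11.8 MHz.
11.8 MHz > fs/2 = 6.4 MHz, folds to fs − 11.8 MHz = 1 MHz.
0.8 MHz ≤ fs/2 = 6.4 MHz, passes unchanged.
52.5 MHz mod fs = 1.3 MHz.
1.3 MHz ≤ fs/2 = 6.4 MHz, appears at 1.3 MHz.
Distinct values: {0.8 MHz, 1 MHz, 1.3 MHz, 5.9 MHz} → 4.

4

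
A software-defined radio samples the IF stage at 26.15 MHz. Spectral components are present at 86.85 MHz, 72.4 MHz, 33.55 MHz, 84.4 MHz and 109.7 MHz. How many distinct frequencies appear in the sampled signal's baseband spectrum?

5

fs/2 = 13.075 MHz.
86.85 MHz mod fs = 8.4 MHz.
8.4 MHz ≤ fs/2 = 13.075 MHz, appears at 8.4 MHz.
72.4 MHz mod fs = 20.1 MHz.
20.1 MHz > fs/2 = 13.075 MHz, folds to fs − 20.1 MHz = 6.05 MHz.
33.55 MHz mod fs = 7.4 MHz.
7.4 MHz ≤ fs/2 = 13.075 MHz, appears at 7.4 MHz.
84.4 MHz mod fs = 5.95 MHz.
5.95 MHz ≤ fs/2 = 13.075 MHz, appears at 5.95 MHz.
109.7 MHz mod fs = 5.1 MHz.
5.1 MHz ≤ fs/2 = 13.075 MHz, appears at 5.1 MHz.
Distinct values: {5.1 MHz, 5.95 MHz, 6.05 MHz, 7.4 MHz, 8.4 MHz} → 5.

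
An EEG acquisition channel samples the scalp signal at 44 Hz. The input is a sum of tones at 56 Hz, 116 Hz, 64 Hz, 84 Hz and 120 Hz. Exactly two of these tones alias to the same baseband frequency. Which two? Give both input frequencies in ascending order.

56 Hz, 120 Hz

fs/2 = 22 Hz.
56 Hz mod fs = 12 Hz.
12 Hz ≤ fs/2 = 22 Hz, appears at 12 Hz.
116 Hz mod fs = 28 Hz.
28 Hz > fs/2 = 22 Hz, folds to fs − 28 Hz = 16 Hz.
64 Hz mod fs = 20 Hz.
20 Hz ≤ fs/2 = 22 Hz, appears at 20 Hz.
84 Hz mod fs = 40 Hz.
40 Hz > fs/2 = 22 Hz, folds to fs − 40 Hz = 4 Hz.
120 Hz mod fs = 32 Hz.
32 Hz > fs/2 = 22 Hz, folds to fs − 32 Hz = 12 Hz.
56 Hz and 120 Hz both map to 12 Hz.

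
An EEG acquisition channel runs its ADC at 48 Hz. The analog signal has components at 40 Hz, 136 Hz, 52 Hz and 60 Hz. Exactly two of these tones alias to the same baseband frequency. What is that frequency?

8 Hz

fs/2 = 24 Hz.
40 Hz > fs/2 = 24 Hz, folds to fs − 40 Hz = 8 Hz.
136 Hz mod fs = 40 Hz.
40 Hz > fs/2 = 24 Hz, folds to fs − 40 Hz = 8 Hz.
52 Hz mod fs = 4 Hz.
4 Hz ≤ fs/2 = 24 Hz, appears at 4 Hz.
60 Hz mod fs = 12 Hz.
12 Hz ≤ fs/2 = 24 Hz, appears at 12 Hz.
40 Hz and 136 Hz both map to 8 Hz.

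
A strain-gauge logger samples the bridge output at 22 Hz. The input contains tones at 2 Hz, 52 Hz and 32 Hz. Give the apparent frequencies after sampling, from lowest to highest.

fs/2 = 11 Hz.
2 Hz ≤ fs/2 = 11 Hz, passes unchanged.
52 Hz mod fs = 8 Hz.
8 Hz ≤ fs/2 = 11 Hz, appears at 8 Hz.
32 Hz mod fs = 10 Hz.
10 Hz ≤ fs/2 = 11 Hz, appears at 10 Hz.
Distinct values: {2 Hz, 8 Hz, 10 Hz}.

2 Hz, 8 Hz, 10 Hz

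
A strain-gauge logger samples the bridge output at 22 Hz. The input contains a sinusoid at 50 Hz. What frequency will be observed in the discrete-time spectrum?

6 Hz

50 Hz mod fs = 6 Hz.
6 Hz ≤ fs/2 = 11 Hz, appears at 6 Hz.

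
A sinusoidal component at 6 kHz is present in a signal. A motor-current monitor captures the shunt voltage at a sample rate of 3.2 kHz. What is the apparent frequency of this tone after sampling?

0.4 kHz

6 kHz mod fs = 2.8 kHz.
2.8 kHz > fs/2 = 1.6 kHz, folds to fs − 2.8 kHz = 0.4 kHz.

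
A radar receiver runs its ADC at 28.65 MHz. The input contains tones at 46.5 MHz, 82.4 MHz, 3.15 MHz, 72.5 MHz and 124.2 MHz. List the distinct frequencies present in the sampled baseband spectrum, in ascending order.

3.15 MHz, 3.55 MHz, 9.6 MHz, 10.8 MHz, 13.45 MHz

fs/2 = 14.325 MHz.
46.5 MHz mod fs = 17.85 MHz.
17.85 MHz > fs/2 = 14.325 MHz, folds to fs − 17.85 MHz = 10.8 MHz.
82.4 MHz mod fs = 25.1 MHz.
25.1 MHz > fs/2 = 14.325 MHz, folds to fs − 25.1 MHz = 3.55 MHz.
3.15 MHz ≤ fs/2 = 14.325 MHz, passes unchanged.
72.5 MHz mod fs = 15.2 MHz.
15.2 MHz > fs/2 = 14.325 MHz, folds to fs − 15.2 MHz = 13.45 MHz.
124.2 MHz mod fs = 9.6 MHz.
9.6 MHz ≤ fs/2 = 14.325 MHz, appears at 9.6 MHz.
Distinct values: {3.15 MHz, 3.55 MHz, 9.6 MHz, 10.8 MHz, 13.45 MHz}.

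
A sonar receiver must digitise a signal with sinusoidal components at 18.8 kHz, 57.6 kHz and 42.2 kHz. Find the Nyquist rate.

115.2 kHz

Highest-frequency component: 57.6 kHz.
Nyquist rate = 2 × 57.6 kHz = 115.2 kHz.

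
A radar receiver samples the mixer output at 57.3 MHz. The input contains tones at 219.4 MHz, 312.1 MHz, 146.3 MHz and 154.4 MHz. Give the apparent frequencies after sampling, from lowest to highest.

9.8 MHz, 17.5 MHz, 25.6 MHz

fs/2 = 28.65 MHz.
219.4 MHz mod fs = 47.5 MHz.
47.5 MHz > fs/2 = 28.65 MHz, folds to fs − 47.5 MHz = 9.8 MHz.
312.1 MHz mod fs = 25.6 MHz.
25.6 MHz ≤ fs/2 = 28.65 MHz, appears at 25.6 MHz.
146.3 MHz mod fs = 31.7 MHz.
31.7 MHz > fs/2 = 28.65 MHz, folds to fs − 31.7 MHz = 25.6 MHz.
154.4 MHz mod fs = 39.8 MHz.
39.8 MHz > fs/2 = 28.65 MHz, folds to fs − 39.8 MHz = 17.5 MHz.
Distinct values: {9.8 MHz, 17.5 MHz, 25.6 MHz}.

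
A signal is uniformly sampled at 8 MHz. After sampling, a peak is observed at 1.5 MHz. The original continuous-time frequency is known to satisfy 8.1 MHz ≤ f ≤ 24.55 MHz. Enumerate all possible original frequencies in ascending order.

9.5 MHz, 14.5 MHz, 17.5 MHz, 22.5 MHz

Frequencies that alias to 1.5 MHz are k·fs ± 1.5 MHz for integer k ≥ 0.
k=0: 1.5 MHz.
k=1: 6.5 MHz, 9.5 MHz.
k=2: 14.5 MHz, 17.5 MHz.
k=3: 22.5 MHz, 25.5 MHz.
k=4: 30.5 MHz, 33.5 MHz.
Within [8.1 MHz, 24.55 MHz]: 9.5 MHz, 14.5 MHz, 17.5 MHz, 22.5 MHz.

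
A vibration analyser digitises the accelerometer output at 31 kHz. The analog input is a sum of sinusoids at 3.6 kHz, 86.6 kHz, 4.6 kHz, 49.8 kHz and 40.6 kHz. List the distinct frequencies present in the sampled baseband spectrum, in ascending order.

3.6 kHz, 4.6 kHz, 6.4 kHz, 9.6 kHz, 12.2 kHz

fs/2 = 15.5 kHz.
3.6 kHz ≤ fs/2 = 15.5 kHz, passes unchanged.
86.6 kHz mod fs = 24.6 kHz.
24.6 kHz > fs/2 = 15.5 kHz, folds to fs − 24.6 kHz = 6.4 kHz.
4.6 kHz ≤ fs/2 = 15.5 kHz, passes unchanged.
49.8 kHz mod fs = 18.8 kHz.
18.8 kHz > fs/2 = 15.5 kHz, folds to fs − 18.8 kHz = 12.2 kHz.
40.6 kHz mod fs = 9.6 kHz.
9.6 kHz ≤ fs/2 = 15.5 kHz, appears at 9.6 kHz.
Distinct values: {3.6 kHz, 4.6 kHz, 6.4 kHz, 9.6 kHz, 12.2 kHz}.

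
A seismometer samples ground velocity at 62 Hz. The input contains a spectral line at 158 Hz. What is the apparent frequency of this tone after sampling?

28 Hz

158 Hz mod fs = 34 Hz.
34 Hz > fs/2 = 31 Hz, folds to fs − 34 Hz = 28 Hz.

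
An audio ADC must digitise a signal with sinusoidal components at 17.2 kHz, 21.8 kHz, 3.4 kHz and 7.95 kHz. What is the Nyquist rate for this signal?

43.6 kHz

Highest-frequency component: 21.8 kHz.
Nyquist rate = 2 × 21.8 kHz = 43.6 kHz.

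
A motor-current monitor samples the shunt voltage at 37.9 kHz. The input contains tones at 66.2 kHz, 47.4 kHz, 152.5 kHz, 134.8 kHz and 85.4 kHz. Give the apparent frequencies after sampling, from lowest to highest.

fs/2 = 18.95 kHz.
66.2 kHz mod fs = 28.3 kHz.
28.3 kHz > fs/2 = 18.95 kHz, folds to fs − 28.3 kHz = 9.6 kHz.
47.4 kHz mod fs = 9.5 kHz.
9.5 kHz ≤ fs/2 = 18.95 kHz, appears at 9.5 kHz.
152.5 kHz mod fs = 0.9 kHz.
0.9 kHz ≤ fs/2 = 18.95 kHz, appears at 0.9 kHz.
134.8 kHz mod fs = 21.1 kHz.
21.1 kHz > fs/2 = 18.95 kHz, folds to fs − 21.1 kHz = 16.8 kHz.
85.4 kHz mod fs = 9.6 kHz.
9.6 kHz ≤ fs/2 = 18.95 kHz, appears at 9.6 kHz.
Distinct values: {0.9 kHz, 9.5 kHz, 9.6 kHz, 16.8 kHz}.

0.9 kHz, 9.5 kHz, 9.6 kHz, 16.8 kHz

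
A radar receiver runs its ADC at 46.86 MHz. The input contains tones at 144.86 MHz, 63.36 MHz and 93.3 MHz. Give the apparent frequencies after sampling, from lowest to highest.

fs/2 = 23.43 MHz.
144.86 MHz mod fs = 4.28 MHz.
4.28 MHz ≤ fs/2 = 23.43 MHz, appears at 4.28 MHz.
63.36 MHz mod fs = 16.5 MHz.
16.5 MHz ≤ fs/2 = 23.43 MHz, appears at 16.5 MHz.
93.3 MHz mod fs = 46.44 MHz.
46.44 MHz > fs/2 = 23.43 MHz, folds to fs − 46.44 MHz = 0.42 MHz.
Distinct values: {0.42 MHz, 4.28 MHz, 16.5 MHz}.

0.42 MHz, 4.28 MHz, 16.5 MHz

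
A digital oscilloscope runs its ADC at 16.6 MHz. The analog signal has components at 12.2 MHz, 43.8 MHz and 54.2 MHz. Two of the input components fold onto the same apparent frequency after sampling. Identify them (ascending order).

12.2 MHz, 54.2 MHz

fs/2 = 8.3 MHz.
12.2 MHz > fs/2 = 8.3 MHz, folds to fs − 12.2 MHz = 4.4 MHz.
43.8 MHz mod fs = 10.6 MHz.
10.6 MHz > fs/2 = 8.3 MHz, folds to fs − 10.6 MHz = 6 MHz.
54.2 MHz mod fs = 4.4 MHz.
4.4 MHz ≤ fs/2 = 8.3 MHz, appears at 4.4 MHz.
12.2 MHz and 54.2 MHz both map to 4.4 MHz.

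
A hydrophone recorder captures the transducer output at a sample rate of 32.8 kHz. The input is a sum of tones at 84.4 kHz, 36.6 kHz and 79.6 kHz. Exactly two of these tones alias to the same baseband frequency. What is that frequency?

14 kHz

fs/2 = 16.4 kHz.
84.4 kHz mod fs = 18.8 kHz.
18.8 kHz > fs/2 = 16.4 kHz, folds to fs − 18.8 kHz = 14 kHz.
36.6 kHz mod fs = 3.8 kHz.
3.8 kHz ≤ fs/2 = 16.4 kHz, appears at 3.8 kHz.
79.6 kHz mod fs = 14 kHz.
14 kHz ≤ fs/2 = 16.4 kHz, appears at 14 kHz.
79.6 kHz and 84.4 kHz both map to 14 kHz.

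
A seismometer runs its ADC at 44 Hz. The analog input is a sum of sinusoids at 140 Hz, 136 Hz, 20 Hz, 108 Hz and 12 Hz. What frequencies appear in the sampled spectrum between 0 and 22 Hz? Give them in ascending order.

fs/2 = 22 Hz.
140 Hz mod fs = 8 Hz.
8 Hz ≤ fs/2 = 22 Hz, appears at 8 Hz.
136 Hz mod fs = 4 Hz.
4 Hz ≤ fs/2 = 22 Hz, appears at 4 Hz.
20 Hz ≤ fs/2 = 22 Hz, passes unchanged.
108 Hz mod fs = 20 Hz.
20 Hz ≤ fs/2 = 22 Hz, appears at 20 Hz.
12 Hz ≤ fs/2 = 22 Hz, passes unchanged.
Distinct values: {4 Hz, 8 Hz, 12 Hz, 20 Hz}.

4 Hz, 8 Hz, 12 Hz, 20 Hz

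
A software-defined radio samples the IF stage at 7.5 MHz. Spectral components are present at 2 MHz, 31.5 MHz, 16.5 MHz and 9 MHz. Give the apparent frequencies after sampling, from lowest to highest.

1.5 MHz, 2 MHz

fs/2 = 3.75 MHz.
2 MHz ≤ fs/2 = 3.75 MHz, passes unchanged.
31.5 MHz mod fs = 1.5 MHz.
1.5 MHz ≤ fs/2 = 3.75 MHz, appears at 1.5 MHz.
16.5 MHz mod fs = 1.5 MHz.
1.5 MHz ≤ fs/2 = 3.75 MHz, appears at 1.5 MHz.
9 MHz mod fs = 1.5 MHz.
1.5 MHz ≤ fs/2 = 3.75 MHz, appears at 1.5 MHz.
Distinct values: {1.5 MHz, 2 MHz}.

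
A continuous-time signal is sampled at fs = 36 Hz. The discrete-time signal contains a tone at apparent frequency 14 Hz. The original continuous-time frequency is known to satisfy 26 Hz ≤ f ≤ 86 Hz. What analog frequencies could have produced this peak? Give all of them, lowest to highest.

50 Hz, 58 Hz, 86 Hz

Frequencies that alias to 14 Hz are k·fs ± 14 Hz for integer k ≥ 0.
k=0: 14 Hz.
k=1: 22 Hz, 50 Hz.
k=2: 58 Hz, 86 Hz.
k=3: 94 Hz, 122 Hz.
Within [26 Hz, 86 Hz]: 50 Hz, 58 Hz, 86 Hz.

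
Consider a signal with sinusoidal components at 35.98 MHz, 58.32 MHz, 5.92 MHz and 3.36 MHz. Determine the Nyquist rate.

Highest-frequency component: 58.32 MHz.
Nyquist rate = 2 × 58.32 MHz = 116.64 MHz.

116.64 MHz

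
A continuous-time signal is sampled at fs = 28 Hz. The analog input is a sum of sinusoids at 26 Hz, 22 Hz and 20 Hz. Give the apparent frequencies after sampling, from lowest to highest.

2 Hz, 6 Hz, 8 Hz

fs/2 = 14 Hz.
26 Hz > fs/2 = 14 Hz, folds to fs − 26 Hz = 2 Hz.
22 Hz > fs/2 = 14 Hz, folds to fs − 22 Hz = 6 Hz.
20 Hz > fs/2 = 14 Hz, folds to fs − 20 Hz = 8 Hz.
Distinct values: {2 Hz, 6 Hz, 8 Hz}.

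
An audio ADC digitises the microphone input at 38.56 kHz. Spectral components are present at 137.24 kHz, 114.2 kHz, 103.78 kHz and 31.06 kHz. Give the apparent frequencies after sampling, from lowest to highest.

fs/2 = 19.28 kHz.
137.24 kHz mod fs = 21.56 kHz.
21.56 kHz > fs/2 = 19.28 kHz, folds to fs − 21.56 kHz = 17 kHz.
114.2 kHz mod fs = 37.08 kHz.
37.08 kHz > fs/2 = 19.28 kHz, folds to fs − 37.08 kHz = 1.48 kHz.
103.78 kHz mod fs = 26.66 kHz.
26.66 kHz > fs/2 = 19.28 kHz, folds to fs − 26.66 kHz = 11.9 kHz.
31.06 kHz > fs/2 = 19.28 kHz, folds to fs − 31.06 kHz = 7.5 kHz.
Distinct values: {1.48 kHz, 7.5 kHz, 11.9 kHz, 17 kHz}.

1.48 kHz, 7.5 kHz, 11.9 kHz, 17 kHz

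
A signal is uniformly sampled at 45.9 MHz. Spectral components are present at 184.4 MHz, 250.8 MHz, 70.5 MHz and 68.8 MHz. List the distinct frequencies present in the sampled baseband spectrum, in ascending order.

fs/2 = 22.95 MHz.
184.4 MHz mod fs = 0.8 MHz.
0.8 MHz ≤ fs/2 = 22.95 MHz, appears at 0.8 MHz.
250.8 MHz mod fs = 21.3 MHz.
21.3 MHz ≤ fs/2 = 22.95 MHz, appears at 21.3 MHz.
70.5 MHz mod fs = 24.6 MHz.
24.6 MHz > fs/2 = 22.95 MHz, folds to fs − 24.6 MHz = 21.3 MHz.
68.8 MHz mod fs = 22.9 MHz.
22.9 MHz ≤ fs/2 = 22.95 MHz, appears at 22.9 MHz.
Distinct values: {0.8 MHz, 21.3 MHz, 22.9 MHz}.

0.8 MHz, 21.3 MHz, 22.9 MHz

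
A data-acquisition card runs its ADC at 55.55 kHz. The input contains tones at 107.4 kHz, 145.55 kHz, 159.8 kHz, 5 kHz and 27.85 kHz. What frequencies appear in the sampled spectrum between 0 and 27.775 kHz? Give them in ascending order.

fs/2 = 27.775 kHz.
107.4 kHz mod fs = 51.85 kHz.
51.85 kHz > fs/2 = 27.775 kHz, folds to fs − 51.85 kHz = 3.7 kHz.
145.55 kHz mod fs = 34.45 kHz.
34.45 kHz > fs/2 = 27.775 kHz, folds to fs − 34.45 kHz = 21.1 kHz.
159.8 kHz mod fs = 48.7 kHz.
48.7 kHz > fs/2 = 27.775 kHz, folds to fs − 48.7 kHz = 6.85 kHz.
5 kHz ≤ fs/2 = 27.775 kHz, passes unchanged.
27.85 kHz > fs/2 = 27.775 kHz, folds to fs − 27.85 kHz = 27.7 kHz.
Distinct values: {3.7 kHz, 5 kHz, 6.85 kHz, 21.1 kHz, 27.7 kHz}.

3.7 kHz, 5 kHz, 6.85 kHz, 21.1 kHz, 27.7 kHz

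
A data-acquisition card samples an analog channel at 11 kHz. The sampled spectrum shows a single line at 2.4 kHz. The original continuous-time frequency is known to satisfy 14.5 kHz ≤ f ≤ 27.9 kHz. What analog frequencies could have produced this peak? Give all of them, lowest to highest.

Frequencies that alias to 2.4 kHz are k·fs ± 2.4 kHz for integer k ≥ 0.
k=0: 2.4 kHz.
k=1: 8.6 kHz, 13.4 kHz.
k=2: 19.6 kHz, 24.4 kHz.
k=3: 30.6 kHz, 35.4 kHz.
Within [14.5 kHz, 27.9 kHz]: 19.6 kHz, 24.4 kHz.

19.6 kHz, 24.4 kHz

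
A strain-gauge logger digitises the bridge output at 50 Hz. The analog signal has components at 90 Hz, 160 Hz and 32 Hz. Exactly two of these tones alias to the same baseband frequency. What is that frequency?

fs/2 = 25 Hz.
90 Hz mod fs = 40 Hz.
40 Hz > fs/2 = 25 Hz, folds to fs − 40 Hz = 10 Hz.
160 Hz mod fs = 10 Hz.
10 Hz ≤ fs/2 = 25 Hz, appears at 10 Hz.
32 Hz > fs/2 = 25 Hz, folds to fs − 32 Hz = 18 Hz.
90 Hz and 160 Hz both map to 10 Hz.

10 Hz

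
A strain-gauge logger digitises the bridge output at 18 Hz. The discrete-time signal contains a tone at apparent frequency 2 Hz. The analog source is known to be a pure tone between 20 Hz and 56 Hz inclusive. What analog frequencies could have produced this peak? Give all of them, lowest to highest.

Frequencies that alias to 2 Hz are k·fs ± 2 Hz for integer k ≥ 0.
k=0: 2 Hz.
k=1: 16 Hz, 20 Hz.
k=2: 34 Hz, 38 Hz.
k=3: 52 Hz, 56 Hz.
k=4: 70 Hz, 74 Hz.
Within [20 Hz, 56 Hz]: 20 Hz, 34 Hz, 38 Hz, 52 Hz, 56 Hz.

20 Hz, 34 Hz, 38 Hz, 52 Hz, 56 Hz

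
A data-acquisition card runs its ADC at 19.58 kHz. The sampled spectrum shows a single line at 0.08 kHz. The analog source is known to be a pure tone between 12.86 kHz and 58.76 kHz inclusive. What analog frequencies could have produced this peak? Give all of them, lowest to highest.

Frequencies that alias to 0.08 kHz are k·fs ± 0.08 kHz for integer k ≥ 0.
k=0: 0.08 kHz.
k=1: 19.5 kHz, 19.66 kHz.
k=2: 39.08 kHz, 39.24 kHz.
k=3: 58.66 kHz, 58.82 kHz.
k=4: 78.24 kHz, 78.4 kHz.
Within [12.86 kHz, 58.76 kHz]: 19.5 kHz, 19.66 kHz, 39.08 kHz, 39.24 kHz, 58.66 kHz.

19.5 kHz, 19.66 kHz, 39.08 kHz, 39.24 kHz, 58.66 kHz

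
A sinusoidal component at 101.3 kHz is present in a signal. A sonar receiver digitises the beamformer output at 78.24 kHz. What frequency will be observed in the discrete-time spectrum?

101.3 kHz mod fs = 23.06 kHz.
23.06 kHz ≤ fs/2 = 39.12 kHz, appears at 23.06 kHz.

23.06 kHz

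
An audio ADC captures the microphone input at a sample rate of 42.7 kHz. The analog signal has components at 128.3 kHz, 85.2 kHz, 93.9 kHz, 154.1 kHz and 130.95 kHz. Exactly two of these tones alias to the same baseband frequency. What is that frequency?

0.2 kHz

fs/2 = 21.35 kHz.
128.3 kHz mod fs = 0.2 kHz.
0.2 kHz ≤ fs/2 = 21.35 kHz, appears at 0.2 kHz.
85.2 kHz mod fs = 42.5 kHz.
42.5 kHz > fs/2 = 21.35 kHz, folds to fs − 42.5 kHz = 0.2 kHz.
93.9 kHz mod fs = 8.5 kHz.
8.5 kHz ≤ fs/2 = 21.35 kHz, appears at 8.5 kHz.
154.1 kHz mod fs = 26 kHz.
26 kHz > fs/2 = 21.35 kHz, folds to fs − 26 kHz = 16.7 kHz.
130.95 kHz mod fs = 2.85 kHz.
2.85 kHz ≤ fs/2 = 21.35 kHz, appears at 2.85 kHz.
85.2 kHz and 128.3 kHz both map to 0.2 kHz.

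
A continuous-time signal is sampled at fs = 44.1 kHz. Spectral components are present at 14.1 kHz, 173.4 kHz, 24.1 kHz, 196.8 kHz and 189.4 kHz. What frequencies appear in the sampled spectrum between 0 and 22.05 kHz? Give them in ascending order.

3 kHz, 13 kHz, 14.1 kHz, 20 kHz, 20.4 kHz

fs/2 = 22.05 kHz.
14.1 kHz ≤ fs/2 = 22.05 kHz, passes unchanged.
173.4 kHz mod fs = 41.1 kHz.
41.1 kHz > fs/2 = 22.05 kHz, folds to fs − 41.1 kHz = 3 kHz.
24.1 kHz > fs/2 = 22.05 kHz, folds to fs − 24.1 kHz = 20 kHz.
196.8 kHz mod fs = 20.4 kHz.
20.4 kHz ≤ fs/2 = 22.05 kHz, appears at 20.4 kHz.
189.4 kHz mod fs = 13 kHz.
13 kHz ≤ fs/2 = 22.05 kHz, appears at 13 kHz.
Distinct values: {3 kHz, 13 kHz, 14.1 kHz, 20 kHz, 20.4 kHz}.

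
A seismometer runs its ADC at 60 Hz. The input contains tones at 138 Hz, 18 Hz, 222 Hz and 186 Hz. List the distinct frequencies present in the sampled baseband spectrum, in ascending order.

6 Hz, 18 Hz

fs/2 = 30 Hz.
138 Hz mod fs = 18 Hz.
18 Hz ≤ fs/2 = 30 Hz, appears at 18 Hz.
18 Hz ≤ fs/2 = 30 Hz, passes unchanged.
222 Hz mod fs = 42 Hz.
42 Hz > fs/2 = 30 Hz, folds to fs − 42 Hz = 18 Hz.
186 Hz mod fs = 6 Hz.
6 Hz ≤ fs/2 = 30 Hz, appears at 6 Hz.
Distinct values: {6 Hz, 18 Hz}.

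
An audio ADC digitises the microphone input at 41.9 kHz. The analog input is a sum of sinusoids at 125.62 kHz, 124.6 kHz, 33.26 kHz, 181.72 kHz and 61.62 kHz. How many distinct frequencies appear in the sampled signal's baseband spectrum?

5

fs/2 = 20.95 kHz.
125.62 kHz mod fs = 41.82 kHz.
41.82 kHz > fs/2 = 20.95 kHz, folds to fs − 41.82 kHz = 0.08 kHz.
124.6 kHz mod fs = 40.8 kHz.
40.8 kHz > fs/2 = 20.95 kHz, folds to fs − 40.8 kHz = 1.1 kHz.
33.26 kHz > fs/2 = 20.95 kHz, folds to fs − 33.26 kHz = 8.64 kHz.
181.72 kHz mod fs = 14.12 kHz.
14.12 kHz ≤ fs/2 = 20.95 kHz, appears at 14.12 kHz.
61.62 kHz mod fs = 19.72 kHz.
19.72 kHz ≤ fs/2 = 20.95 kHz, appears at 19.72 kHz.
Distinct values: {0.08 kHz, 1.1 kHz, 8.64 kHz, 14.12 kHz, 19.72 kHz} → 5.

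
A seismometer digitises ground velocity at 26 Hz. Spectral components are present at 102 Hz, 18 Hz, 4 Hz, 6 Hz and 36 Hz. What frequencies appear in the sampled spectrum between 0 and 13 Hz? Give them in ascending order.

2 Hz, 4 Hz, 6 Hz, 8 Hz, 10 Hz

fs/2 = 13 Hz.
102 Hz mod fs = 24 Hz.
24 Hz > fs/2 = 13 Hz, folds to fs − 24 Hz = 2 Hz.
18 Hz > fs/2 = 13 Hz, folds to fs − 18 Hz = 8 Hz.
4 Hz ≤ fs/2 = 13 Hz, passes unchanged.
6 Hz ≤ fs/2 = 13 Hz, passes unchanged.
36 Hz mod fs = 10 Hz.
10 Hz ≤ fs/2 = 13 Hz, appears at 10 Hz.
Distinct values: {2 Hz, 4 Hz, 6 Hz, 8 Hz, 10 Hz}.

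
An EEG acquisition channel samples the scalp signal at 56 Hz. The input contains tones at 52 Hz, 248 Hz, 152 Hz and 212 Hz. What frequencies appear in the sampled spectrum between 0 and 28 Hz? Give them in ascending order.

4 Hz, 12 Hz, 16 Hz, 24 Hz

fs/2 = 28 Hz.
52 Hz > fs/2 = 28 Hz, folds to fs − 52 Hz = 4 Hz.
248 Hz mod fs = 24 Hz.
24 Hz ≤ fs/2 = 28 Hz, appears at 24 Hz.
152 Hz mod fs = 40 Hz.
40 Hz > fs/2 = 28 Hz, folds to fs − 40 Hz = 16 Hz.
212 Hz mod fs = 44 Hz.
44 Hz > fs/2 = 28 Hz, folds to fs − 44 Hz = 12 Hz.
Distinct values: {4 Hz, 12 Hz, 16 Hz, 24 Hz}.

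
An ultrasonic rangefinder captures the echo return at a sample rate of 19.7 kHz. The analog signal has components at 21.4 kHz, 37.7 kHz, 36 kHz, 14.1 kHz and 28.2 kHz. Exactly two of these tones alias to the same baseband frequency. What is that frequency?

1.7 kHz

fs/2 = 9.85 kHz.
21.4 kHz mod fs = 1.7 kHz.
1.7 kHz ≤ fs/2 = 9.85 kHz, appears at 1.7 kHz.
37.7 kHz mod fs = 18 kHz.
18 kHz > fs/2 = 9.85 kHz, folds to fs − 18 kHz = 1.7 kHz.
36 kHz mod fs = 16.3 kHz.
16.3 kHz > fs/2 = 9.85 kHz, folds to fs − 16.3 kHz = 3.4 kHz.
14.1 kHz > fs/2 = 9.85 kHz, folds to fs − 14.1 kHz = 5.6 kHz.
28.2 kHz mod fs = 8.5 kHz.
8.5 kHz ≤ fs/2 = 9.85 kHz, appears at 8.5 kHz.
21.4 kHz and 37.7 kHz both map to 1.7 kHz.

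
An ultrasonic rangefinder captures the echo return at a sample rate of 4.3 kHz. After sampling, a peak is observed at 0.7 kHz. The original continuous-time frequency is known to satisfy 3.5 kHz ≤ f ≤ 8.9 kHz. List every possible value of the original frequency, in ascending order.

3.6 kHz, 5 kHz, 7.9 kHz

Frequencies that alias to 0.7 kHz are k·fs ± 0.7 kHz for integer k ≥ 0.
k=0: 0.7 kHz.
k=1: 3.6 kHz, 5 kHz.
k=2: 7.9 kHz, 9.3 kHz.
k=3: 12.2 kHz, 13.6 kHz.
Within [3.5 kHz, 8.9 kHz]: 3.6 kHz, 5 kHz, 7.9 kHz.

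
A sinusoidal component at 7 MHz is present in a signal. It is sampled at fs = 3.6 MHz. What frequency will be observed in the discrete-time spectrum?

7 MHz mod fs = 3.4 MHz.
3.4 MHz > fs/2 = 1.8 MHz, folds to fs − 3.4 MHz = 0.2 MHz.

0.2 MHz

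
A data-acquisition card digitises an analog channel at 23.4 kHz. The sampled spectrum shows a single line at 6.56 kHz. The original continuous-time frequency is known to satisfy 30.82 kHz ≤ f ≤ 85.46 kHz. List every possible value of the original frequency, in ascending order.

Frequencies that alias to 6.56 kHz are k·fs ± 6.56 kHz for integer k ≥ 0.
k=0: 6.56 kHz.
k=1: 16.84 kHz, 29.96 kHz.
k=2: 40.24 kHz, 53.36 kHz.
k=3: 63.64 kHz, 76.76 kHz.
k=4: 87.04 kHz, 100.16 kHz.
Within [30.82 kHz, 85.46 kHz]: 40.24 kHz, 53.36 kHz, 63.64 kHz, 76.76 kHz.

40.24 kHz, 53.36 kHz, 63.64 kHz, 76.76 kHz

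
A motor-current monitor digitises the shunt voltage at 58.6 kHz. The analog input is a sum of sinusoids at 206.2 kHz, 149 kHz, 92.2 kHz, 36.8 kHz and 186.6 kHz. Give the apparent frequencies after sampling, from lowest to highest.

10.8 kHz, 21.8 kHz, 25 kHz, 26.8 kHz, 28.2 kHz

fs/2 = 29.3 kHz.
206.2 kHz mod fs = 30.4 kHz.
30.4 kHz > fs/2 = 29.3 kHz, folds to fs − 30.4 kHz = 28.2 kHz.
149 kHz mod fs = 31.8 kHz.
31.8 kHz > fs/2 = 29.3 kHz, folds to fs − 31.8 kHz = 26.8 kHz.
92.2 kHz mod fs = 33.6 kHz.
33.6 kHz > fs/2 = 29.3 kHz, folds to fs − 33.6 kHz = 25 kHz.
36.8 kHz > fs/2 = 29.3 kHz, folds to fs − 36.8 kHz = 21.8 kHz.
186.6 kHz mod fs = 10.8 kHz.
10.8 kHz ≤ fs/2 = 29.3 kHz, appears at 10.8 kHz.
Distinct values: {10.8 kHz, 21.8 kHz, 25 kHz, 26.8 kHz, 28.2 kHz}.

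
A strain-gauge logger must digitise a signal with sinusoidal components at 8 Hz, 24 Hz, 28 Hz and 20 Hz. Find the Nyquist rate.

56 Hz

Highest-frequency component: 28 Hz.
Nyquist rate = 2 × 28 Hz = 56 Hz.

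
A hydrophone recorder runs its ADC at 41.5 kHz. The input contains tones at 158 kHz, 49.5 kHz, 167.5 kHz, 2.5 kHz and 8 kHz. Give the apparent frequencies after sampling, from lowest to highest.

1.5 kHz, 2.5 kHz, 8 kHz

fs/2 = 20.75 kHz.
158 kHz mod fs = 33.5 kHz.
33.5 kHz > fs/2 = 20.75 kHz, folds to fs − 33.5 kHz = 8 kHz.
49.5 kHz mod fs = 8 kHz.
8 kHz ≤ fs/2 = 20.75 kHz, appears at 8 kHz.
167.5 kHz mod fs = 1.5 kHz.
1.5 kHz ≤ fs/2 = 20.75 kHz, appears at 1.5 kHz.
2.5 kHz ≤ fs/2 = 20.75 kHz, passes unchanged.
8 kHz ≤ fs/2 = 20.75 kHz, passes unchanged.
Distinct values: {1.5 kHz, 2.5 kHz, 8 kHz}.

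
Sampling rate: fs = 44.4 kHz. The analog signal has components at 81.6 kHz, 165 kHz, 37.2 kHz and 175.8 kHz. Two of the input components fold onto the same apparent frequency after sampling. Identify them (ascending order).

fs/2 = 22.2 kHz.
81.6 kHz mod fs = 37.2 kHz.
37.2 kHz > fs/2 = 22.2 kHz, folds to fs − 37.2 kHz = 7.2 kHz.
165 kHz mod fs = 31.8 kHz.
31.8 kHz > fs/2 = 22.2 kHz, folds to fs − 31.8 kHz = 12.6 kHz.
37.2 kHz > fs/2 = 22.2 kHz, folds to fs − 37.2 kHz = 7.2 kHz.
175.8 kHz mod fs = 42.6 kHz.
42.6 kHz > fs/2 = 22.2 kHz, folds to fs − 42.6 kHz = 1.8 kHz.
37.2 kHz and 81.6 kHz both map to 7.2 kHz.

37.2 kHz, 81.6 kHz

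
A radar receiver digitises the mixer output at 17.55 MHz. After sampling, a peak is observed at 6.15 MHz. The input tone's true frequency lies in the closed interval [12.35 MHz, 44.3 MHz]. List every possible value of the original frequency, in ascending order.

Frequencies that alias to 6.15 MHz are k·fs ± 6.15 MHz for integer k ≥ 0.
k=0: 6.15 MHz.
k=1: 11.4 MHz, 23.7 MHz.
k=2: 28.95 MHz, 41.25 MHz.
k=3: 46.5 MHz, 58.8 MHz.
Within [12.35 MHz, 44.3 MHz]: 23.7 MHz, 28.95 MHz, 41.25 MHz.

23.7 MHz, 28.95 MHz, 41.25 MHz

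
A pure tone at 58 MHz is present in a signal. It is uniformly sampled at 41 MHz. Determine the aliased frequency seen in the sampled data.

17 MHz

58 MHz mod fs = 17 MHz.
17 MHz ≤ fs/2 = 20.5 MHz, appears at 17 MHz.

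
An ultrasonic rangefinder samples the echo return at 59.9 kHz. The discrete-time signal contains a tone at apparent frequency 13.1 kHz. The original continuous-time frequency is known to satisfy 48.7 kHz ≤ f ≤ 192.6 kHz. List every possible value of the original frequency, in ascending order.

Frequencies that alias to 13.1 kHz are k·fs ± 13.1 kHz for integer k ≥ 0.
k=0: 13.1 kHz.
k=1: 46.8 kHz, 73 kHz.
k=2: 106.7 kHz, 132.9 kHz.
k=3: 166.6 kHz, 192.8 kHz.
k=4: 226.5 kHz, 252.7 kHz.
Within [48.7 kHz, 192.6 kHz]: 73 kHz, 106.7 kHz, 132.9 kHz, 166.6 kHz.

73 kHz, 106.7 kHz, 132.9 kHz, 166.6 kHz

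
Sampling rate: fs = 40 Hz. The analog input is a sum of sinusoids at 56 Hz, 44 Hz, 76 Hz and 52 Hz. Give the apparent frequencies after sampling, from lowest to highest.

4 Hz, 12 Hz, 16 Hz

fs/2 = 20 Hz.
56 Hz mod fs = 16 Hz.
16 Hz ≤ fs/2 = 20 Hz, appears at 16 Hz.
44 Hz mod fs = 4 Hz.
4 Hz ≤ fs/2 = 20 Hz, appears at 4 Hz.
76 Hz mod fs = 36 Hz.
36 Hz > fs/2 = 20 Hz, folds to fs − 36 Hz = 4 Hz.
52 Hz mod fs = 12 Hz.
12 Hz ≤ fs/2 = 20 Hz, appears at 12 Hz.
Distinct values: {4 Hz, 12 Hz, 16 Hz}.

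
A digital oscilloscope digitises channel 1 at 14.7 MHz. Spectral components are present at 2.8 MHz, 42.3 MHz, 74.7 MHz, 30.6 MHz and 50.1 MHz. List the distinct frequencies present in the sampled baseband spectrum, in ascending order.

fs/2 = 7.35 MHz.
2.8 MHz ≤ fs/2 = 7.35 MHz, passes unchanged.
42.3 MHz mod fs = 12.9 MHz.
12.9 MHz > fs/2 = 7.35 MHz, folds to fs − 12.9 MHz = 1.8 MHz.
74.7 MHz mod fs = 1.2 MHz.
1.2 MHz ≤ fs/2 = 7.35 MHz, appears at 1.2 MHz.
30.6 MHz mod fs = 1.2 MHz.
1.2 MHz ≤ fs/2 = 7.35 MHz, appears at 1.2 MHz.
50.1 MHz mod fs = 6 MHz.
6 MHz ≤ fs/2 = 7.35 MHz, appears at 6 MHz.
Distinct values: {1.2 MHz, 1.8 MHz, 2.8 MHz, 6 MHz}.

1.2 MHz, 1.8 MHz, 2.8 MHz, 6 MHz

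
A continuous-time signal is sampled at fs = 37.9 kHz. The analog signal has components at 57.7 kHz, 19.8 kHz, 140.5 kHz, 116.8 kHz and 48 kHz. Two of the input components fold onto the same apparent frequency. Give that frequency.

18.1 kHz

fs/2 = 18.95 kHz.
57.7 kHz mod fs = 19.8 kHz.
19.8 kHz > fs/2 = 18.95 kHz, folds to fs − 19.8 kHz = 18.1 kHz.
19.8 kHz > fs/2 = 18.95 kHz, folds to fs − 19.8 kHz = 18.1 kHz.
140.5 kHz mod fs = 26.8 kHz.
26.8 kHz > fs/2 = 18.95 kHz, folds to fs − 26.8 kHz = 11.1 kHz.
116.8 kHz mod fs = 3.1 kHz.
3.1 kHz ≤ fs/2 = 18.95 kHz, appears at 3.1 kHz.
48 kHz mod fs = 10.1 kHz.
10.1 kHz ≤ fs/2 = 18.95 kHz, appears at 10.1 kHz.
19.8 kHz and 57.7 kHz both map to 18.1 kHz.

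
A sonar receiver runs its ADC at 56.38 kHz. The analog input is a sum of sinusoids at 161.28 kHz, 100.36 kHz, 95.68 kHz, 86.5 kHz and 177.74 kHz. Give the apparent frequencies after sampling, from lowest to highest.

fs/2 = 28.19 kHz.
161.28 kHz mod fs = 48.52 kHz.
48.52 kHz > fs/2 = 28.19 kHz, folds to fs − 48.52 kHz = 7.86 kHz.
100.36 kHz mod fs = 43.98 kHz.
43.98 kHz > fs/2 = 28.19 kHz, folds to fs − 43.98 kHz = 12.4 kHz.
95.68 kHz mod fs = 39.3 kHz.
39.3 kHz > fs/2 = 28.19 kHz, folds to fs − 39.3 kHz = 17.08 kHz.
86.5 kHz mod fs = 30.12 kHz.
30.12 kHz > fs/2 = 28.19 kHz, folds to fs − 30.12 kHz = 26.26 kHz.
177.74 kHz mod fs = 8.6 kHz.
8.6 kHz ≤ fs/2 = 28.19 kHz, appears at 8.6 kHz.
Distinct values: {7.86 kHz, 8.6 kHz, 12.4 kHz, 17.08 kHz, 26.26 kHz}.

7.86 kHz, 8.6 kHz, 12.4 kHz, 17.08 kHz, 26.26 kHz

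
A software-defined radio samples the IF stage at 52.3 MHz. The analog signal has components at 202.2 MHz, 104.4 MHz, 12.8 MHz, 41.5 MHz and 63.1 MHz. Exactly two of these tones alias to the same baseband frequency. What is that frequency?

10.8 MHz

fs/2 = 26.15 MHz.
202.2 MHz mod fs = 45.3 MHz.
45.3 MHz > fs/2 = 26.15 MHz, folds to fs − 45.3 MHz = 7 MHz.
104.4 MHz mod fs = 52.1 MHz.
52.1 MHz > fs/2 = 26.15 MHz, folds to fs − 52.1 MHz = 0.2 MHz.
12.8 MHz ≤ fs/2 = 26.15 MHz, passes unchanged.
41.5 MHz > fs/2 = 26.15 MHz, folds to fs − 41.5 MHz = 10.8 MHz.
63.1 MHz mod fs = 10.8 MHz.
10.8 MHz ≤ fs/2 = 26.15 MHz, appears at 10.8 MHz.
41.5 MHz and 63.1 MHz both map to 10.8 MHz.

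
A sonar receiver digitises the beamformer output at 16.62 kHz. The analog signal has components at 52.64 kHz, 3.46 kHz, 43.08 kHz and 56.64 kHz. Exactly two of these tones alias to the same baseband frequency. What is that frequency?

fs/2 = 8.31 kHz.
52.64 kHz mod fs = 2.78 kHz.
2.78 kHz ≤ fs/2 = 8.31 kHz, appears at 2.78 kHz.
3.46 kHz ≤ fs/2 = 8.31 kHz, passes unchanged.
43.08 kHz mod fs = 9.84 kHz.
9.84 kHz > fs/2 = 8.31 kHz, folds to fs − 9.84 kHz = 6.78 kHz.
56.64 kHz mod fs = 6.78 kHz.
6.78 kHz ≤ fs/2 = 8.31 kHz, appears at 6.78 kHz.
43.08 kHz and 56.64 kHz both map to 6.78 kHz.

6.78 kHz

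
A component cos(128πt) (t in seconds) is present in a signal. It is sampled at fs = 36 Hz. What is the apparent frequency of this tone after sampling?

ω = 128π rad/s → f = ω/(2π) = 64 Hz.
64 Hz mod fs = 28 Hz.
28 Hz > fs/2 = 18 Hz, folds to fs − 28 Hz = 8 Hz.

8 Hz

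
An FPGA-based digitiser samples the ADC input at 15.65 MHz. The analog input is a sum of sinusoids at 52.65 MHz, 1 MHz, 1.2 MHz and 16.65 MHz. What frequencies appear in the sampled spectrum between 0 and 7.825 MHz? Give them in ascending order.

1 MHz, 1.2 MHz, 5.7 MHz

fs/2 = 7.825 MHz.
52.65 MHz mod fs = 5.7 MHz.
5.7 MHz ≤ fs/2 = 7.825 MHz, appears at 5.7 MHz.
1 MHz ≤ fs/2 = 7.825 MHz, passes unchanged.
1.2 MHz ≤ fs/2 = 7.825 MHz, passes unchanged.
16.65 MHz mod fs = 1 MHz.
1 MHz ≤ fs/2 = 7.825 MHz, appears at 1 MHz.
Distinct values: {1 MHz, 1.2 MHz, 5.7 MHz}.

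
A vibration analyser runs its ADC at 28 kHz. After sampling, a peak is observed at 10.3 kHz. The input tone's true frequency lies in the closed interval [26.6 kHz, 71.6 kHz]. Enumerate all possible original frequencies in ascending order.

Frequencies that alias to 10.3 kHz are k·fs ± 10.3 kHz for integer k ≥ 0.
k=0: 10.3 kHz.
k=1: 17.7 kHz, 38.3 kHz.
k=2: 45.7 kHz, 66.3 kHz.
k=3: 73.7 kHz, 94.3 kHz.
Within [26.6 kHz, 71.6 kHz]: 38.3 kHz, 45.7 kHz, 66.3 kHz.

38.3 kHz, 45.7 kHz, 66.3 kHz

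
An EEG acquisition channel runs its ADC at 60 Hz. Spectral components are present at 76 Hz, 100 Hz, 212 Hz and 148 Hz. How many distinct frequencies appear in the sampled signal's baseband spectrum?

3

fs/2 = 30 Hz.
76 Hz mod fs = 16 Hz.
16 Hz ≤ fs/2 = 30 Hz, appears at 16 Hz.
100 Hz mod fs = 40 Hz.
40 Hz > fs/2 = 30 Hz, folds to fs − 40 Hz = 20 Hz.
212 Hz mod fs = 32 Hz.
32 Hz > fs/2 = 30 Hz, folds to fs − 32 Hz = 28 Hz.
148 Hz mod fs = 28 Hz.
28 Hz ≤ fs/2 = 30 Hz, appears at 28 Hz.
Distinct values: {16 Hz, 20 Hz, 28 Hz} → 3.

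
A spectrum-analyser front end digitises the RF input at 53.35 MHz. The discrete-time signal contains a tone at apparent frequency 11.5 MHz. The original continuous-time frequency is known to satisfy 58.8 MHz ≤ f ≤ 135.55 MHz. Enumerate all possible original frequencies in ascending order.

64.85 MHz, 95.2 MHz, 118.2 MHz

Frequencies that alias to 11.5 MHz are k·fs ± 11.5 MHz for integer k ≥ 0.
k=0: 11.5 MHz.
k=1: 41.85 MHz, 64.85 MHz.
k=2: 95.2 MHz, 118.2 MHz.
k=3: 148.55 MHz, 171.55 MHz.
Within [58.8 MHz, 135.55 MHz]: 64.85 MHz, 95.2 MHz, 118.2 MHz.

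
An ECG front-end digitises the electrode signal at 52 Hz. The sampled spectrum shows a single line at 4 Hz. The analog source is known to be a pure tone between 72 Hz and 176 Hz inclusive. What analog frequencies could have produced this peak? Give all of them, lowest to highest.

Frequencies that alias to 4 Hz are k·fs ± 4 Hz for integer k ≥ 0.
k=0: 4 Hz.
k=1: 48 Hz, 56 Hz.
k=2: 100 Hz, 108 Hz.
k=3: 152 Hz, 160 Hz.
k=4: 204 Hz, 212 Hz.
Within [72 Hz, 176 Hz]: 100 Hz, 108 Hz, 152 Hz, 160 Hz.

100 Hz, 108 Hz, 152 Hz, 160 Hz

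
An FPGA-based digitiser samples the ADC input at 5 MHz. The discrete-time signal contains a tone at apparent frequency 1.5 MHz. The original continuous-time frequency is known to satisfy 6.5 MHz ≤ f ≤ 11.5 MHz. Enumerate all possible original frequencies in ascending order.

Frequencies that alias to 1.5 MHz are k·fs ± 1.5 MHz for integer k ≥ 0.
k=0: 1.5 MHz.
k=1: 3.5 MHz, 6.5 MHz.
k=2: 8.5 MHz, 11.5 MHz.
k=3: 13.5 MHz, 16.5 MHz.
Within [6.5 MHz, 11.5 MHz]: 6.5 MHz, 8.5 MHz, 11.5 MHz.

6.5 MHz, 8.5 MHz, 11.5 MHz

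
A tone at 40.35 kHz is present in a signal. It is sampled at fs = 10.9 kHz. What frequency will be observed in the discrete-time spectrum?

40.35 kHz mod fs = 7.65 kHz.
7.65 kHz > fs/2 = 5.45 kHz, folds to fs − 7.65 kHz = 3.25 kHz.

3.25 kHz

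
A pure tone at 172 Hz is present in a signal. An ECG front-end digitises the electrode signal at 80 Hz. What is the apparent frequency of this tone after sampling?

12 Hz

172 Hz mod fs = 12 Hz.
12 Hz ≤ fs/2 = 40 Hz, appears at 12 Hz.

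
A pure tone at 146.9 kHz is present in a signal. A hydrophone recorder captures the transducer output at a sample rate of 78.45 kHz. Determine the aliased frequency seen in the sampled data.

10 kHz

146.9 kHz mod fs = 68.45 kHz.
68.45 kHz > fs/2 = 39.225 kHz, folds to fs − 68.45 kHz = 10 kHz.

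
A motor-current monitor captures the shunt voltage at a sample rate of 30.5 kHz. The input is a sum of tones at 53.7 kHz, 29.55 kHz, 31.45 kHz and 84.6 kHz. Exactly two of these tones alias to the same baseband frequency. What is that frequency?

fs/2 = 15.25 kHz.
53.7 kHz mod fs = 23.2 kHz.
23.2 kHz > fs/2 = 15.25 kHz, folds to fs − 23.2 kHz = 7.3 kHz.
29.55 kHz > fs/2 = 15.25 kHz, folds to fs − 29.55 kHz = 0.95 kHz.
31.45 kHz mod fs = 0.95 kHz.
0.95 kHz ≤ fs/2 = 15.25 kHz, appears at 0.95 kHz.
84.6 kHz mod fs = 23.6 kHz.
23.6 kHz > fs/2 = 15.25 kHz, folds to fs − 23.6 kHz = 6.9 kHz.
29.55 kHz and 31.45 kHz both map to 0.95 kHz.

0.95 kHz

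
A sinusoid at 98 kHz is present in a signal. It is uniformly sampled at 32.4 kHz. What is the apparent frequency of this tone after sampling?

0.8 kHz

98 kHz mod fs = 0.8 kHz.
0.8 kHz ≤ fs/2 = 16.2 kHz, appears at 0.8 kHz.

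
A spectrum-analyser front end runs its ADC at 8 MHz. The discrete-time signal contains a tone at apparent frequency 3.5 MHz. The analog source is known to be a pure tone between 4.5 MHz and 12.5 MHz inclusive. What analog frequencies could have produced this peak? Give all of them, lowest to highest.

4.5 MHz, 11.5 MHz, 12.5 MHz

Frequencies that alias to 3.5 MHz are k·fs ± 3.5 MHz for integer k ≥ 0.
k=0: 3.5 MHz.
k=1: 4.5 MHz, 11.5 MHz.
k=2: 12.5 MHz, 19.5 MHz.
k=3: 20.5 MHz, 27.5 MHz.
Within [4.5 MHz, 12.5 MHz]: 4.5 MHz, 11.5 MHz, 12.5 MHz.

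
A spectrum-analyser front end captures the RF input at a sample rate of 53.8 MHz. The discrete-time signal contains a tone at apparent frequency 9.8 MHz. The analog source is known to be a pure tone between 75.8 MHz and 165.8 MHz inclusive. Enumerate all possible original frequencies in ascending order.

Frequencies that alias to 9.8 MHz are k·fs ± 9.8 MHz for integer k ≥ 0.
k=0: 9.8 MHz.
k=1: 44 MHz, 63.6 MHz.
k=2: 97.8 MHz, 117.4 MHz.
k=3: 151.6 MHz, 171.2 MHz.
k=4: 205.4 MHz, 225 MHz.
Within [75.8 MHz, 165.8 MHz]: 97.8 MHz, 117.4 MHz, 151.6 MHz.

97.8 MHz, 117.4 MHz, 151.6 MHz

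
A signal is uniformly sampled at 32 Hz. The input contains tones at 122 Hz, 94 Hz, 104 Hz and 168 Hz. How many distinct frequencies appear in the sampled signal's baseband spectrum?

3

fs/2 = 16 Hz.
122 Hz mod fs = 26 Hz.
26 Hz > fs/2 = 16 Hz, folds to fs − 26 Hz = 6 Hz.
94 Hz mod fs = 30 Hz.
30 Hz > fs/2 = 16 Hz, folds to fs − 30 Hz = 2 Hz.
104 Hz mod fs = 8 Hz.
8 Hz ≤ fs/2 = 16 Hz, appears at 8 Hz.
168 Hz mod fs = 8 Hz.
8 Hz ≤ fs/2 = 16 Hz, appears at 8 Hz.
Distinct values: {2 Hz, 6 Hz, 8 Hz} → 3.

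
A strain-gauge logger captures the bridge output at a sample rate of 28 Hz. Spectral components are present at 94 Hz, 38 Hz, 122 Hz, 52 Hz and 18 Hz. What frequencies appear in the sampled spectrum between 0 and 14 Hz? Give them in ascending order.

4 Hz, 10 Hz

fs/2 = 14 Hz.
94 Hz mod fs = 10 Hz.
10 Hz ≤ fs/2 = 14 Hz, appears at 10 Hz.
38 Hz mod fs = 10 Hz.
10 Hz ≤ fs/2 = 14 Hz, appears at 10 Hz.
122 Hz mod fs = 10 Hz.
10 Hz ≤ fs/2 = 14 Hz, appears at 10 Hz.
52 Hz mod fs = 24 Hz.
24 Hz > fs/2 = 14 Hz, folds to fs − 24 Hz = 4 Hz.
18 Hz > fs/2 = 14 Hz, folds to fs − 18 Hz = 10 Hz.
Distinct values: {4 Hz, 10 Hz}.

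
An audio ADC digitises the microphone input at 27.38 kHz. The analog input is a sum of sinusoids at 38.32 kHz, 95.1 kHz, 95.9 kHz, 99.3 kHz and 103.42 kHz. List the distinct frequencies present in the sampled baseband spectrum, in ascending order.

6.1 kHz, 10.22 kHz, 10.94 kHz, 12.96 kHz, 13.62 kHz

fs/2 = 13.69 kHz.
38.32 kHz mod fs = 10.94 kHz.
10.94 kHz ≤ fs/2 = 13.69 kHz, appears at 10.94 kHz.
95.1 kHz mod fs = 12.96 kHz.
12.96 kHz ≤ fs/2 = 13.69 kHz, appears at 12.96 kHz.
95.9 kHz mod fs = 13.76 kHz.
13.76 kHz > fs/2 = 13.69 kHz, folds to fs − 13.76 kHz = 13.62 kHz.
99.3 kHz mod fs = 17.16 kHz.
17.16 kHz > fs/2 = 13.69 kHz, folds to fs − 17.16 kHz = 10.22 kHz.
103.42 kHz mod fs = 21.28 kHz.
21.28 kHz > fs/2 = 13.69 kHz, folds to fs − 21.28 kHz = 6.1 kHz.
Distinct values: {6.1 kHz, 10.22 kHz, 10.94 kHz, 12.96 kHz, 13.62 kHz}.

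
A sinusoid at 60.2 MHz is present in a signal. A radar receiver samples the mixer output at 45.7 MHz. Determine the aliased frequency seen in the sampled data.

14.5 MHz

60.2 MHz mod fs = 14.5 MHz.
14.5 MHz ≤ fs/2 = 22.85 MHz, appears at 14.5 MHz.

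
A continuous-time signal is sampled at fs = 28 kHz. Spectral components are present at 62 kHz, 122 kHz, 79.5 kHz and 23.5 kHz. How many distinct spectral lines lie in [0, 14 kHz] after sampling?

fs/2 = 14 kHz.
62 kHz mod fs = 6 kHz.
6 kHz ≤ fs/2 = 14 kHz, appears at 6 kHz.
122 kHz mod fs = 10 kHz.
10 kHz ≤ fs/2 = 14 kHz, appears at 10 kHz.
79.5 kHz mod fs = 23.5 kHz.
23.5 kHz > fs/2 = 14 kHz, folds to fs − 23.5 kHz = 4.5 kHz.
23.5 kHz > fs/2 = 14 kHz, folds to fs − 23.5 kHz = 4.5 kHz.
Distinct values: {4.5 kHz, 6 kHz, 10 kHz} → 3.

3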